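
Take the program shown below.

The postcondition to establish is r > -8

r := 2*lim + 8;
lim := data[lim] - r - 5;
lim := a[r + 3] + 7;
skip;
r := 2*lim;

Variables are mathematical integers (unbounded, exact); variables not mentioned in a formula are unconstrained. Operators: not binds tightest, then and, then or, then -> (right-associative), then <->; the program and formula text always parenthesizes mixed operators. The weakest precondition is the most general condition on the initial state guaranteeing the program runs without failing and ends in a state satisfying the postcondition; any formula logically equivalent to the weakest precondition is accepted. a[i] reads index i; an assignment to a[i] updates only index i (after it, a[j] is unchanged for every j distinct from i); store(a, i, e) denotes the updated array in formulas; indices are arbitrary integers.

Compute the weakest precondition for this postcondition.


Working backward. After the program, r > -8 must hold.
Before r := 2*lim: 2*lim > -8
Before skip: 2*lim > -8
Before lim := a[r + 3] + 7: 2*a[r + 3] > -22
Before lim := data[lim] - r - 5: 2*a[r + 3] > -22
Before r := 2*lim + 8: 2*a[2*lim + 11] > -22
Answer: WP = 2*a[2*lim + 11] > -22


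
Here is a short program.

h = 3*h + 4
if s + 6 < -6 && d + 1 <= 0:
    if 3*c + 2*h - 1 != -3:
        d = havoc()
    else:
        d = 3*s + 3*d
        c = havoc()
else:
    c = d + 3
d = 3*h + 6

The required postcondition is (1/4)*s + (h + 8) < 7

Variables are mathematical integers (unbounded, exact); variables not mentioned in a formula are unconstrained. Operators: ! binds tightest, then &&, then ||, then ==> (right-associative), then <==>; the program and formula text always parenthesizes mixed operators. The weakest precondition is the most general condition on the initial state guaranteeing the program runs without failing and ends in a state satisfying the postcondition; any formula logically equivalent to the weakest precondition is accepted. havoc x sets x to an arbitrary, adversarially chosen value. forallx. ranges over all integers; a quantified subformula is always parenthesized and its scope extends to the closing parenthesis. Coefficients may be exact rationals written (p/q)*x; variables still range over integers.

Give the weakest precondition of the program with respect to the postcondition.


Working backward. After the program, the postcondition (1/4)*s + (h + 8) < 7 must hold; in canonical form it is h + (1/4)*s < -1.
Before d := 3*h + 6: h + (1/4)*s < -1
Then branch requires (3*c + 2*h != -2 ==> h + (1/4)*s < -1) && ((!(3*c + 2*h != -2)) ==> h + (1/4)*s < -1); else branch requires h + (1/4)*s < -1.
Before the if: ((s < -12 && d <= -1) ==> ((3*c + 2*h != -2 ==> h + (1/4)*s < -1) && ((!(3*c + 2*h != -2)) ==> h + (1/4)*s < -1))) && ((!(s < -12 && d <= -1)) ==> h + (1/4)*s < -1)
Before h := 3*h + 4: ((s < -12 && d <= -1) ==> ((3*c + 6*h != -10 ==> 3*h + (1/4)*s < -5) && ((!(3*c + 6*h != -10)) ==> 3*h + (1/4)*s < -5))) && ((!(s < -12 && d <= -1)) ==> 3*h + (1/4)*s < -5)
Answer: WP = ((s < -12 && d <= -1) ==> ((3*c + 6*h != -10 ==> 3*h + (1/4)*s < -5) && ((!(3*c + 6*h != -10)) ==> 3*h + (1/4)*s < -5))) && ((!(s < -12 && d <= -1)) ==> 3*h + (1/4)*s < -5)


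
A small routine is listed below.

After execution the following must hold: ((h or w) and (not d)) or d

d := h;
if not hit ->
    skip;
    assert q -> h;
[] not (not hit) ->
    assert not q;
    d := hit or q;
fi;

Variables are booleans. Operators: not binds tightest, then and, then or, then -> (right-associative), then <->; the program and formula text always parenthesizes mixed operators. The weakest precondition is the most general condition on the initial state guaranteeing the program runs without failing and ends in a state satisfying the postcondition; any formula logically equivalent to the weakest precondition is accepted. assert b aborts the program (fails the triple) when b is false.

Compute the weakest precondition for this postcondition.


Working backward. After the program, ((h or w) and (not d)) or d must hold.
Then branch requires (q -> h) and (((h or w) and (not d)) or d); else branch requires (not q) and (((h or w) and (not (hit or q))) or hit or q).
Before the if: ((not hit) -> ((q -> h) and (((h or w) and (not d)) or d))) and (hit -> ((not q) and (((h or w) and (not (hit or q))) or hit or q)))
Before d := h: ((not hit) -> ((q -> h) and (((h or w) and (not h)) or h))) and (hit -> ((not q) and (((h or w) and (not (hit or q))) or hit or q)))
Answer: WP = ((not hit) -> ((q -> h) and (((h or w) and (not h)) or h))) and (hit -> ((not q) and (((h or w) and (not (hit or q))) or hit or q)))


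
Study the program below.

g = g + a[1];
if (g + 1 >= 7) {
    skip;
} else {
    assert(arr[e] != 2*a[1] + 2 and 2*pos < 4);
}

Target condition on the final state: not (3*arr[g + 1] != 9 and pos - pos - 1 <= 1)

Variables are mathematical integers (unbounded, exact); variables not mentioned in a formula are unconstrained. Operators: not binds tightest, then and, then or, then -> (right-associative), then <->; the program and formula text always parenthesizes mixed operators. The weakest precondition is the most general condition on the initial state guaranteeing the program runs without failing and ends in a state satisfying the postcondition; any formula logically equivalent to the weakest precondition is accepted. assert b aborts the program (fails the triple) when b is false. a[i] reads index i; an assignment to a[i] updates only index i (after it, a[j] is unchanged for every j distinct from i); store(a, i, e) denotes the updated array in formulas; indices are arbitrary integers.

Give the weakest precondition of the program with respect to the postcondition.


Working backward. After the program, the postcondition not (3*arr[g + 1] != 9 and pos - pos - 1 <= 1) must hold; in canonical form it is not (3*arr[g + 1] != 9).
Then branch requires not (3*arr[g + 1] != 9); else branch requires arr[e] != 2*a[1] + 2 and 2*pos < 4 and (not (3*arr[g + 1] != 9)).
Before the if: (g >= 6 -> (not (3*arr[g + 1] != 9))) and ((not (g >= 6)) -> (arr[e] != 2*a[1] + 2 and 2*pos < 4 and (not (3*arr[g + 1] != 9))))
Before g := g + a[1]: (a[1] + g >= 6 -> (not (3*arr[a[1] + g + 1] != 9))) and ((not (a[1] + g >= 6)) -> (arr[e] != 2*a[1] + 2 and 2*pos < 4 and (not (3*arr[a[1] + g + 1] != 9))))
Answer: WP = (a[1] + g >= 6 -> (not (3*arr[a[1] + g + 1] != 9))) and ((not (a[1] + g >= 6)) -> (arr[e] != 2*a[1] + 2 and 2*pos < 4 and (not (3*arr[a[1] + g + 1] != 9))))


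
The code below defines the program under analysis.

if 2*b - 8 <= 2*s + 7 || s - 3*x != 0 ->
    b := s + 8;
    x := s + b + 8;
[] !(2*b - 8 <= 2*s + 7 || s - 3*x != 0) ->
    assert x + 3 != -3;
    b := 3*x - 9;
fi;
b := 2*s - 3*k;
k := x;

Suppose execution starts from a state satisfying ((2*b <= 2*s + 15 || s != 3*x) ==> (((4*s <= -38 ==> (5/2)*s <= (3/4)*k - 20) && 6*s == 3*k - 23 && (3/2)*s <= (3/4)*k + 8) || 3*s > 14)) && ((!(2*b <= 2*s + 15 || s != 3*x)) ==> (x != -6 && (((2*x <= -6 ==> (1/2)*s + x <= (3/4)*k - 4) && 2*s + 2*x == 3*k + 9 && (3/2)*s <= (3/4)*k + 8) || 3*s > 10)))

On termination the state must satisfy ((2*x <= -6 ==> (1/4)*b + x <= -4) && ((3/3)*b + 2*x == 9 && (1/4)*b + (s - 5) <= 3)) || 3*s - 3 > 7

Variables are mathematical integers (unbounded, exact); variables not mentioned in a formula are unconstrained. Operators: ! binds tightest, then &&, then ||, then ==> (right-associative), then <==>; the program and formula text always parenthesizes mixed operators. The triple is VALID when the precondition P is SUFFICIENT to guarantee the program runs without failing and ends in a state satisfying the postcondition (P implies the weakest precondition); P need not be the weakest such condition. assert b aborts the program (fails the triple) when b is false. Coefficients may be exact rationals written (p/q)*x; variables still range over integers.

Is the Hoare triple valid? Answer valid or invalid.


Working backward. After the program, the postcondition ((2*x <= -6 ==> (1/4)*b + x <= -4) && ((3/3)*b + 2*x == 9 && (1/4)*b + (s - 5) <= 3)) || 3*s - 3 > 7 must hold; in canonical form it is ((2*x <= -6 ==> (1/4)*b + x <= -4) && b + 2*x == 9 && (1/4)*b + s <= 8) || 3*s > 10.
Before k := x: ((2*x <= -6 ==> (1/4)*b + x <= -4) && b + 2*x == 9 && (1/4)*b + s <= 8) || 3*s > 10
Before b := 2*s - 3*k: ((2*x <= -6 ==> (1/2)*s + x <= (3/4)*k - 4) && 2*s + 2*x == 3*k + 9 && (3/2)*s <= (3/4)*k + 8) || 3*s > 10
Then branch requires ((4*s <= -38 ==> (5/2)*s <= (3/4)*k - 20) && 6*s == 3*k - 23 && (3/2)*s <= (3/4)*k + 8) || 3*s > 10; else branch requires x != -6 && (((2*x <= -6 ==> (1/2)*s + x <= (3/4)*k - 4) && 2*s + 2*x == 3*k + 9 && (3/2)*s <= (3/4)*k + 8) || 3*s > 10).
Before the if: ((2*b <= 2*s + 15 || s != 3*x) ==> (((4*s <= -38 ==> (5/2)*s <= (3/4)*k - 20) && 6*s == 3*k - 23 && (3/2)*s <= (3/4)*k + 8) || 3*s > 10)) && ((!(2*b <= 2*s + 15 || s != 3*x)) ==> (x != -6 && (((2*x <= -6 ==> (1/2)*s + x <= (3/4)*k - 4) && 2*s + 2*x == 3*k + 9 && (3/2)*s <= (3/4)*k + 8) || 3*s > 10)))
The weakest precondition is ((2*b <= 2*s + 15 || s != 3*x) ==> (((4*s <= -38 ==> (5/2)*s <= (3/4)*k - 20) && 6*s == 3*k - 23 && (3/2)*s <= (3/4)*k + 8) || 3*s > 10)) && ((!(2*b <= 2*s + 15 || s != 3*x)) ==> (x != -6 && (((2*x <= -6 ==> (1/2)*s + x <= (3/4)*k - 4) && 2*s + 2*x == 3*k + 9 && (3/2)*s <= (3/4)*k + 8) || 3*s > 10))).
Check whether ((2*b <= 2*s + 15 || s != 3*x) ==> (((4*s <= -38 ==> (5/2)*s <= (3/4)*k - 20) && 6*s == 3*k - 23 && (3/2)*s <= (3/4)*k + 8) || 3*s > 14)) && ((!(2*b <= 2*s + 15 || s != 3*x)) ==> (x != -6 && (((2*x <= -6 ==> (1/2)*s + x <= (3/4)*k - 4) && 2*s + 2*x == 3*k + 9 && (3/2)*s <= (3/4)*k + 8) || 3*s > 10))) implies it.
Every state satisfying the precondition satisfies the weakest precondition: the implication holds.
Answer: valid


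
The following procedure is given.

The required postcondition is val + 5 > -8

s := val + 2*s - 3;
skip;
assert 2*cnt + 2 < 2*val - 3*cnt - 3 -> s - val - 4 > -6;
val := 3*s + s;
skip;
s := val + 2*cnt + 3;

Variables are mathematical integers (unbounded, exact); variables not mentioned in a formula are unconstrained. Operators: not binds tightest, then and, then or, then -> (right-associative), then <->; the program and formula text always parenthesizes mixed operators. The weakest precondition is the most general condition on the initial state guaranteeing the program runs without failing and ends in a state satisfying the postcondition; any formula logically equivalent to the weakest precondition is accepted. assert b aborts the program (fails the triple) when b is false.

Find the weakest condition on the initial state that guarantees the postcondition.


Working backward. After the program, the postcondition val + 5 > -8 must hold; in canonical form it is val > -13.
Before s := val + 2*cnt + 3: val > -13
Before skip: val > -13
Before val := 3*s + s: 4*s > -13
Before assert 2*cnt + 2 < 2*val - 3*cnt - 3 -> s - val - 4 > -6: (5*cnt < 2*val - 5 -> s > val - 2) and 4*s > -13
Before skip: (5*cnt < 2*val - 5 -> s > val - 2) and 4*s > -13
Before s := val + 2*s - 3: (5*cnt < 2*val - 5 -> 2*s > 1) and 8*s + 4*val > -1
Answer: WP = (5*cnt < 2*val - 5 -> 2*s > 1) and 8*s + 4*val > -1


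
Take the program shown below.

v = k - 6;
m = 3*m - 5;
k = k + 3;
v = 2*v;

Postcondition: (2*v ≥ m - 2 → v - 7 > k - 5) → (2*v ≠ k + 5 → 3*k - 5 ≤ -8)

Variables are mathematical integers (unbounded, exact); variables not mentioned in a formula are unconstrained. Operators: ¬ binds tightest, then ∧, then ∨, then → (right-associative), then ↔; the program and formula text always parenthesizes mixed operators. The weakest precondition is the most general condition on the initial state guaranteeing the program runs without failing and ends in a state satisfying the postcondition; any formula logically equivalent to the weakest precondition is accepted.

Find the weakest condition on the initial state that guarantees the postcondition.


Working backward. After the program, the postcondition (2*v ≥ m - 2 → v - 7 > k - 5) → (2*v ≠ k + 5 → 3*k - 5 ≤ -8) must hold; in canonical form it is (2*v ≥ m - 2 → v > k + 2) → (2*v ≠ k + 5 → 3*k ≤ -3).
Before v := 2*v: (4*v ≥ m - 2 → 2*v > k + 2) → (4*v ≠ k + 5 → 3*k ≤ -3)
Before k := k + 3: (4*v ≥ m - 2 → 2*v > k + 5) → (4*v ≠ k + 8 → 3*k ≤ -12)
Before m := 3*m - 5: (4*v ≥ 3*m - 7 → 2*v > k + 5) → (4*v ≠ k + 8 → 3*k ≤ -12)
Before v := k - 6: (4*k ≥ 3*m + 17 → k > 17) → (3*k ≠ 32 → 3*k ≤ -12)
Answer: WP = (4*k ≥ 3*m + 17 → k > 17) → (3*k ≠ 32 → 3*k ≤ -12)


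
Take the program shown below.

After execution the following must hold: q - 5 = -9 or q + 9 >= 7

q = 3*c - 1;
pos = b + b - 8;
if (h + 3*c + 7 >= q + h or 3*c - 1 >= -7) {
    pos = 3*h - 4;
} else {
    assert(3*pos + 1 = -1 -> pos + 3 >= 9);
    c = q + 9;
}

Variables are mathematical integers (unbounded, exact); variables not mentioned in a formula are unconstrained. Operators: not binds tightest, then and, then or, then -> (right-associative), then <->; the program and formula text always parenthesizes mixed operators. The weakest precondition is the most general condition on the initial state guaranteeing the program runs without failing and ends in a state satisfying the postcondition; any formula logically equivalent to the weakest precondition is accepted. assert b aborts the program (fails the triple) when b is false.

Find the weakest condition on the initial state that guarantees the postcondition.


Working backward. After the program, the postcondition q - 5 = -9 or q + 9 >= 7 must hold; in canonical form it is q = -4 or q >= -2.
Then branch requires q = -4 or q >= -2; else branch requires (3*pos = -2 -> pos >= 6) and (q = -4 or q >= -2).
Before the if: ((3*c >= q - 7 or 3*c >= -6) -> (q = -4 or q >= -2)) and ((not (3*c >= q - 7 or 3*c >= -6)) -> ((3*pos = -2 -> pos >= 6) and (q = -4 or q >= -2)))
Before pos := b + b - 8: ((3*c >= q - 7 or 3*c >= -6) -> (q = -4 or q >= -2)) and ((not (3*c >= q - 7 or 3*c >= -6)) -> ((6*b = 22 -> 2*b >= 14) and (q = -4 or q >= -2)))
Before q := 3*c - 1: 3*c = -3 or 3*c >= -1
Answer: WP = 3*c = -3 or 3*c >= -1


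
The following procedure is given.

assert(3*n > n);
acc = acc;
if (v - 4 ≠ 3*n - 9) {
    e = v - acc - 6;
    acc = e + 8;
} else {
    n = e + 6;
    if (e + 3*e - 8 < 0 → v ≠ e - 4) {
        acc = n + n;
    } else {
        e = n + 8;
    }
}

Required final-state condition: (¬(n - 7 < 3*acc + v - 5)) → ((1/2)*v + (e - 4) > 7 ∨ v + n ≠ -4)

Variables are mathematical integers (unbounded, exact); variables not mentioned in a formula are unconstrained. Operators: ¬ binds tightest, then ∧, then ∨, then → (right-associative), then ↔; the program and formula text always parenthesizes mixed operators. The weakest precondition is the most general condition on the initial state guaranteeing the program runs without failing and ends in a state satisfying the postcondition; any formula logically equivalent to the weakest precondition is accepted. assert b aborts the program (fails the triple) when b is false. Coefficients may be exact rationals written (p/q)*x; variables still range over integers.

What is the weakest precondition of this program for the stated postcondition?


Working backward. After the program, the postcondition (¬(n - 7 < 3*acc + v - 5)) → ((1/2)*v + (e - 4) > 7 ∨ v + n ≠ -4) must hold; in canonical form it is (¬(n < 3*acc + v + 2)) → (e + (1/2)*v > 11 ∨ n + v ≠ -4).
Then branch requires (¬(3*acc + n < 4*v + 8)) → ((3/2)*v > acc + 17 ∨ n + v ≠ -4); else branch requires ((4*e < 8 → v ≠ e - 4) → ((¬(5*e + v > -32)) → (e + (1/2)*v > 11 ∨ e + v ≠ -10))) ∧ ((¬(4*e < 8 → v ≠ e - 4)) → ((¬(e < 3*acc + v - 4)) → (e + (1/2)*v > -3 ∨ e + v ≠ -10))).
Before the if: (v ≠ 3*n - 5 → ((¬(3*acc + n < 4*v + 8)) → ((3/2)*v > acc + 17 ∨ n + v ≠ -4))) ∧ ((¬(v ≠ 3*n - 5)) → (((4*e < 8 → v ≠ e - 4) → ((¬(5*e + v > -32)) → (e + (1/2)*v > 11 ∨ e + v ≠ -10))) ∧ ((¬(4*e < 8 → v ≠ e - 4)) → ((¬(e < 3*acc + v - 4)) → (e + (1/2)*v > -3 ∨ e + v ≠ -10)))))
Before acc := acc: (v ≠ 3*n - 5 → ((¬(3*acc + n < 4*v + 8)) → ((3/2)*v > acc + 17 ∨ n + v ≠ -4))) ∧ ((¬(v ≠ 3*n - 5)) → (((4*e < 8 → v ≠ e - 4) → ((¬(5*e + v > -32)) → (e + (1/2)*v > 11 ∨ e + v ≠ -10))) ∧ ((¬(4*e < 8 → v ≠ e - 4)) → ((¬(e < 3*acc + v - 4)) → (e + (1/2)*v > -3 ∨ e + v ≠ -10)))))
Before assert 3*n > n: 2*n > 0 ∧ (v ≠ 3*n - 5 → ((¬(3*acc + n < 4*v + 8)) → ((3/2)*v > acc + 17 ∨ n + v ≠ -4))) ∧ ((¬(v ≠ 3*n - 5)) → (((4*e < 8 → v ≠ e - 4) → ((¬(5*e + v > -32)) → (e + (1/2)*v > 11 ∨ e + v ≠ -10))) ∧ ((¬(4*e < 8 → v ≠ e - 4)) → ((¬(e < 3*acc + v - 4)) → (e + (1/2)*v > -3 ∨ e + v ≠ -10)))))
Answer: WP = 2*n > 0 ∧ (v ≠ 3*n - 5 → ((¬(3*acc + n < 4*v + 8)) → ((3/2)*v > acc + 17 ∨ n + v ≠ -4))) ∧ ((¬(v ≠ 3*n - 5)) → (((4*e < 8 → v ≠ e - 4) → ((¬(5*e + v > -32)) → (e + (1/2)*v > 11 ∨ e + v ≠ -10))) ∧ ((¬(4*e < 8 → v ≠ e - 4)) → ((¬(e < 3*acc + v - 4)) → (e + (1/2)*v > -3 ∨ e + v ≠ -10)))))


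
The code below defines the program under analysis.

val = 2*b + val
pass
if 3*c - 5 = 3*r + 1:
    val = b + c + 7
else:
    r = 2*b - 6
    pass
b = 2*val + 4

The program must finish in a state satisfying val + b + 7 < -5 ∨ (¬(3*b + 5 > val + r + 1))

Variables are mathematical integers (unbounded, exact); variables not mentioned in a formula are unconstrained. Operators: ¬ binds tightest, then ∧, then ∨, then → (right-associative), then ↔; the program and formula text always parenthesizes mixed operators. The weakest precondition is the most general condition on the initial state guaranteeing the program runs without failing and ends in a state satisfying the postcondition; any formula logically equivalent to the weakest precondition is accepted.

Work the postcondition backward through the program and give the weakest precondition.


Working backward. After the program, the postcondition val + b + 7 < -5 ∨ (¬(3*b + 5 > val + r + 1)) must hold; in canonical form it is b + val < -12 ∨ (¬(3*b > r + val - 4)).
Before b := 2*val + 4: 3*val < -16 ∨ (¬(5*val > r - 16))
Then branch requires 3*b + 3*c < -37 ∨ (¬(5*b + 5*c > r - 51)); else branch requires 3*val < -16 ∨ (¬(5*val > 2*b - 22)).
Before the if: (3*c = 3*r + 6 → (3*b + 3*c < -37 ∨ (¬(5*b + 5*c > r - 51)))) ∧ ((¬(3*c = 3*r + 6)) → (3*val < -16 ∨ (¬(5*val > 2*b - 22))))
Before skip: (3*c = 3*r + 6 → (3*b + 3*c < -37 ∨ (¬(5*b + 5*c > r - 51)))) ∧ ((¬(3*c = 3*r + 6)) → (3*val < -16 ∨ (¬(5*val > 2*b - 22))))
Before val := 2*b + val: (3*c = 3*r + 6 → (3*b + 3*c < -37 ∨ (¬(5*b + 5*c > r - 51)))) ∧ ((¬(3*c = 3*r + 6)) → (6*b + 3*val < -16 ∨ (¬(8*b + 5*val > -22))))
Answer: WP = (3*c = 3*r + 6 → (3*b + 3*c < -37 ∨ (¬(5*b + 5*c > r - 51)))) ∧ ((¬(3*c = 3*r + 6)) → (6*b + 3*val < -16 ∨ (¬(8*b + 5*val > -22))))


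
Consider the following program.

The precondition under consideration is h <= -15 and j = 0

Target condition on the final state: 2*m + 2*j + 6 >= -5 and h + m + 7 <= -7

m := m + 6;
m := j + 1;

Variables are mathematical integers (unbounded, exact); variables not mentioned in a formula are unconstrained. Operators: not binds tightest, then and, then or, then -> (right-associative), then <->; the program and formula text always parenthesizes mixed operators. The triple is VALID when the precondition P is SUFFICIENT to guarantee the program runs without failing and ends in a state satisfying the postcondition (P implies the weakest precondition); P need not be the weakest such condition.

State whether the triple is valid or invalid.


Working backward. After the program, the postcondition 2*m + 2*j + 6 >= -5 and h + m + 7 <= -7 must hold; in canonical form it is 2*j + 2*m >= -11 and h + m <= -14.
Before m := j + 1: 4*j >= -13 and h + j <= -15
Before m := m + 6: 4*j >= -13 and h + j <= -15
The weakest precondition is 4*j >= -13 and h + j <= -15.
Check whether h <= -15 and j = 0 implies it.
Every state satisfying the precondition satisfies the weakest precondition: the implication holds.
Answer: valid


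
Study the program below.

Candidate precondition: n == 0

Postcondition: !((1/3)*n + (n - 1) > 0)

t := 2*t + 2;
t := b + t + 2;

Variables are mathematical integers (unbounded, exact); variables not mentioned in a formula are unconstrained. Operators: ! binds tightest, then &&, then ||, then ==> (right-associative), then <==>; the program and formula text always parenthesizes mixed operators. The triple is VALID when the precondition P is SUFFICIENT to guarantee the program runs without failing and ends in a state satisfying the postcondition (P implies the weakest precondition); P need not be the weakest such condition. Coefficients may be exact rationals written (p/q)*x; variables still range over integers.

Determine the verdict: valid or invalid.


Working backward. After the program, the postcondition !((1/3)*n + (n - 1) > 0) must hold; in canonical form it is !((4/3)*n > 1).
Before t := b + t + 2: !((4/3)*n > 1)
Before t := 2*t + 2: !((4/3)*n > 1)
The weakest precondition is !((4/3)*n > 1).
Check whether n == 0 implies it.
Every state satisfying the precondition satisfies the weakest precondition: the implication holds.
Answer: valid


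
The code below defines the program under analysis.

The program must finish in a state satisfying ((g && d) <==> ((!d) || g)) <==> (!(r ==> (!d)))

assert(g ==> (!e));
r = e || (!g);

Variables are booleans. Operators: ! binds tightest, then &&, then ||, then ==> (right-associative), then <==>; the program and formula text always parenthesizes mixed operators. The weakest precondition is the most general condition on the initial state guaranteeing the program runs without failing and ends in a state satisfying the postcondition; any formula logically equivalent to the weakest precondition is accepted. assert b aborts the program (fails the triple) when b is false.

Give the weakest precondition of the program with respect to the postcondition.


Working backward. After the program, ((g && d) <==> ((!d) || g)) <==> (!(r ==> (!d))) must hold.
Before r := e || (!g): ((g && d) <==> ((!d) || g)) <==> (!((e || (!g)) ==> (!d)))
Before assert g ==> (!e): (g ==> (!e)) && (((g && d) <==> ((!d) || g)) <==> (!((e || (!g)) ==> (!d))))
Answer: WP = (g ==> (!e)) && (((g && d) <==> ((!d) || g)) <==> (!((e || (!g)) ==> (!d))))


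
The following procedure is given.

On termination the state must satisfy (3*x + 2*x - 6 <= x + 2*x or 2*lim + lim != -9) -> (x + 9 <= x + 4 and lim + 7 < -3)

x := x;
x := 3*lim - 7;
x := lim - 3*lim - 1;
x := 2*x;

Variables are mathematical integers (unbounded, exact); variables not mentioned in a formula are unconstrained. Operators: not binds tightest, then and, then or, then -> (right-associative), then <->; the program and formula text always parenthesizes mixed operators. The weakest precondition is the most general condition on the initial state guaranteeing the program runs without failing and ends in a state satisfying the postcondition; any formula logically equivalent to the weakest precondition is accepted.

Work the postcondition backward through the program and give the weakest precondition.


Working backward. After the program, the postcondition (3*x + 2*x - 6 <= x + 2*x or 2*lim + lim != -9) -> (x + 9 <= x + 4 and lim + 7 < -3) must hold; in canonical form it is not (2*x <= 6 or 3*lim != -9).
Before x := 2*x: not (4*x <= 6 or 3*lim != -9)
Before x := lim - 3*lim - 1: not (8*lim >= -10 or 3*lim != -9)
Before x := 3*lim - 7: not (8*lim >= -10 or 3*lim != -9)
Before x := x: not (8*lim >= -10 or 3*lim != -9)
Answer: WP = not (8*lim >= -10 or 3*lim != -9)


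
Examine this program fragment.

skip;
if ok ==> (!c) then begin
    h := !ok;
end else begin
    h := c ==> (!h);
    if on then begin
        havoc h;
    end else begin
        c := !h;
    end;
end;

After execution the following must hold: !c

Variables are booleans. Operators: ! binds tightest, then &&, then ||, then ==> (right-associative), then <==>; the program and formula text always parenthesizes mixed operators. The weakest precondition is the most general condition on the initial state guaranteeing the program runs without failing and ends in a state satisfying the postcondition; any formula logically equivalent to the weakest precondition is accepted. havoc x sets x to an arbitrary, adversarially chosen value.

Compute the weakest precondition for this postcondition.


Working backward. After the program, !c must hold.
Then branch requires !c; else branch requires (on ==> (!c)) && ((!on) ==> (c ==> (!h))).
Before the if: ((ok ==> (!c)) ==> (!c)) && ((!(ok ==> (!c))) ==> ((on ==> (!c)) && ((!on) ==> (c ==> (!h)))))
Before skip: ((ok ==> (!c)) ==> (!c)) && ((!(ok ==> (!c))) ==> ((on ==> (!c)) && ((!on) ==> (c ==> (!h)))))
Answer: WP = ((ok ==> (!c)) ==> (!c)) && ((!(ok ==> (!c))) ==> ((on ==> (!c)) && ((!on) ==> (c ==> (!h)))))


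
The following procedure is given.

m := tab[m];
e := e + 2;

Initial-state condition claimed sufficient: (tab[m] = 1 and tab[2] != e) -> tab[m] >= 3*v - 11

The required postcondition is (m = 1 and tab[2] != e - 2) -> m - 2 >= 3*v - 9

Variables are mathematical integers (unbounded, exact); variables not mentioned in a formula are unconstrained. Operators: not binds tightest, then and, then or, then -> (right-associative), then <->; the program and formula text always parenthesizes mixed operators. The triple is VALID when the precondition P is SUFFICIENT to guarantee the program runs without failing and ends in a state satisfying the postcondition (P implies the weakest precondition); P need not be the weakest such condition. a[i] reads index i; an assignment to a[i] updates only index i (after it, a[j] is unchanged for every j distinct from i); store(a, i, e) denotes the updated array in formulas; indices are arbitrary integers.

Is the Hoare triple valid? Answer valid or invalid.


Working backward. After the program, the postcondition (m = 1 and tab[2] != e - 2) -> m - 2 >= 3*v - 9 must hold; in canonical form it is (m = 1 and tab[2] != e - 2) -> m >= 3*v - 7.
Before e := e + 2: (m = 1 and tab[2] != e) -> m >= 3*v - 7
Before m := tab[m]: (tab[m] = 1 and tab[2] != e) -> tab[m] >= 3*v - 7
The weakest precondition is (tab[m] = 1 and tab[2] != e) -> tab[m] >= 3*v - 7.
Check whether (tab[m] = 1 and tab[2] != e) -> tab[m] >= 3*v - 11 implies it.
Countermodel: at the initial state e = 2, m = 0, tab = {[0] = 1, [2] = 1, elsewhere 1}, v = 3, the precondition holds but the weakest precondition fails.
Answer: invalid


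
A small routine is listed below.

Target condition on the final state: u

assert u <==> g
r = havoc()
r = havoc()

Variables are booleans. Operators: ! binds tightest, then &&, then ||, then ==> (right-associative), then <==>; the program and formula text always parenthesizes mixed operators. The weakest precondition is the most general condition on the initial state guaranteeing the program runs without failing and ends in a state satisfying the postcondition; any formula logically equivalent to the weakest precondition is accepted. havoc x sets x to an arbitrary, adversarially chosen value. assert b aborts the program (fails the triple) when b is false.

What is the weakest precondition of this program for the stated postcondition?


Working backward. After the program, u must hold.
Before havoc r: u
Before havoc r: u
Before assert u <==> g: (u <==> g) && u
Answer: WP = (u <==> g) && u


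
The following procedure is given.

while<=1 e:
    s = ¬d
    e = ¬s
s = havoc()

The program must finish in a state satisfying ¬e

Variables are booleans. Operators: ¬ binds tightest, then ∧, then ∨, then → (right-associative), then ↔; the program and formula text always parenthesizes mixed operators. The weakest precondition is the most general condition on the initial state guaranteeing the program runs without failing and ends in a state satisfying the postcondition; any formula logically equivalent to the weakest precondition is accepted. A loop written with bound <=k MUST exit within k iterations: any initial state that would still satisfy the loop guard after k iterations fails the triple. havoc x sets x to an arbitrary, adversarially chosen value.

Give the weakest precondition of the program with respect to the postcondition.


Working backward. After the program, ¬e must hold.
Before havoc s: ¬e
Before the loop (bound <=1), unroll the exhaustion recursion (WP_0 = exit-now case; WP_j = one more guarded iteration, up to j = 1):
  WP_0: ¬e
  WP_1: e → (¬d)
So before the loop: e → (¬d)
Answer: WP = e → (¬d)


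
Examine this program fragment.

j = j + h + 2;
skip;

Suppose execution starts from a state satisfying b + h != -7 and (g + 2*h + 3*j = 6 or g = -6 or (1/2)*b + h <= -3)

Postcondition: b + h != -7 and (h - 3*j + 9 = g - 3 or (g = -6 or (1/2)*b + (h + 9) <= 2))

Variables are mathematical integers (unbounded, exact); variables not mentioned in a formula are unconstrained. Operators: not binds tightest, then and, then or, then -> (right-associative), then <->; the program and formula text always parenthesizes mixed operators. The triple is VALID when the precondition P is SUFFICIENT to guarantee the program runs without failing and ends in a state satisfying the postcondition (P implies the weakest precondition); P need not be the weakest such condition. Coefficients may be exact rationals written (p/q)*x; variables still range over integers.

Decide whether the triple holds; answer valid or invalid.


Working backward. After the program, the postcondition b + h != -7 and (h - 3*j + 9 = g - 3 or (g = -6 or (1/2)*b + (h + 9) <= 2)) must hold; in canonical form it is b + h != -7 and (h = g + 3*j - 12 or g = -6 or (1/2)*b + h <= -7).
Before skip: b + h != -7 and (h = g + 3*j - 12 or g = -6 or (1/2)*b + h <= -7)
Before j := j + h + 2: b + h != -7 and (g + 2*h + 3*j = 6 or g = -6 or (1/2)*b + h <= -7)
The weakest precondition is b + h != -7 and (g + 2*h + 3*j = 6 or g = -6 or (1/2)*b + h <= -7).
Check whether b + h != -7 and (g + 2*h + 3*j = 6 or g = -6 or (1/2)*b + h <= -3) implies it.
Countermodel: at the initial state b = -8, g = 0, h = 0, j = 0, the precondition holds but the weakest precondition fails.
Answer: invalid


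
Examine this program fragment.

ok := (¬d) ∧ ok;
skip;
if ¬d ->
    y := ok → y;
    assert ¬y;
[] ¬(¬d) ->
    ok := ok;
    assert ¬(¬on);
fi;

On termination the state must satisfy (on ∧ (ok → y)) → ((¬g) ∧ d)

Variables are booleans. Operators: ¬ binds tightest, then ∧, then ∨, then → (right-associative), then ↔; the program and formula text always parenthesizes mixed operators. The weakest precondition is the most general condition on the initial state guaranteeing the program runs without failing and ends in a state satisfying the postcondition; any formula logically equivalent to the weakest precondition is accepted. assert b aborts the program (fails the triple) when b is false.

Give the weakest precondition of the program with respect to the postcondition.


Working backward. After the program, (on ∧ (ok → y)) → ((¬g) ∧ d) must hold.
Then branch requires (¬(ok → y)) ∧ ((on ∧ (ok → (ok → y))) → ((¬g) ∧ d)); else branch requires on ∧ ((on ∧ (ok → y)) → ((¬g) ∧ d)).
Before the if: ((¬d) → ((¬(ok → y)) ∧ ((on ∧ (ok → (ok → y))) → ((¬g) ∧ d)))) ∧ (d → (on ∧ ((on ∧ (ok → y)) → ((¬g) ∧ d))))
Before skip: ((¬d) → ((¬(ok → y)) ∧ ((on ∧ (ok → (ok → y))) → ((¬g) ∧ d)))) ∧ (d → (on ∧ ((on ∧ (ok → y)) → ((¬g) ∧ d))))
Before ok := (¬d) ∧ ok: ((¬d) → ((¬(((¬d) ∧ ok) → y)) ∧ ((on ∧ (((¬d) ∧ ok) → (((¬d) ∧ ok) → y))) → ((¬g) ∧ d)))) ∧ (d → (on ∧ ((on ∧ (((¬d) ∧ ok) → y)) → ((¬g) ∧ d))))
Answer: WP = ((¬d) → ((¬(((¬d) ∧ ok) → y)) ∧ ((on ∧ (((¬d) ∧ ok) → (((¬d) ∧ ok) → y))) → ((¬g) ∧ d)))) ∧ (d → (on ∧ ((on ∧ (((¬d) ∧ ok) → y)) → ((¬g) ∧ d))))


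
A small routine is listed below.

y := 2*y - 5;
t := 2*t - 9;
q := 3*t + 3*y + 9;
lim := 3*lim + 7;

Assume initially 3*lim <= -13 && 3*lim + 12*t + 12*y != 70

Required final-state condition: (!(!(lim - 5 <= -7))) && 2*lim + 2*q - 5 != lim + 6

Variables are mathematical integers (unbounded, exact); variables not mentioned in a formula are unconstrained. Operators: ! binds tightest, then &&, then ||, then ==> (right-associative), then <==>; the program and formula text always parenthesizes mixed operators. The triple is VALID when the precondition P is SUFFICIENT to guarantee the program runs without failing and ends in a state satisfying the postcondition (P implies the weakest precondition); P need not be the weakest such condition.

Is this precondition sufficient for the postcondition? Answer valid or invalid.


Working backward. After the program, the postcondition (!(!(lim - 5 <= -7))) && 2*lim + 2*q - 5 != lim + 6 must hold; in canonical form it is lim <= -2 && lim + 2*q != 11.
Before lim := 3*lim + 7: 3*lim <= -9 && 3*lim + 2*q != 4
Before q := 3*t + 3*y + 9: 3*lim <= -9 && 3*lim + 6*t + 6*y != -14
Before t := 2*t - 9: 3*lim <= -9 && 3*lim + 12*t + 6*y != 40
Before y := 2*y - 5: 3*lim <= -9 && 3*lim + 12*t + 12*y != 70
The weakest precondition is 3*lim <= -9 && 3*lim + 12*t + 12*y != 70.
Check whether 3*lim <= -13 && 3*lim + 12*t + 12*y != 70 implies it.
Every state satisfying the precondition satisfies the weakest precondition: the implication holds.
Answer: valid


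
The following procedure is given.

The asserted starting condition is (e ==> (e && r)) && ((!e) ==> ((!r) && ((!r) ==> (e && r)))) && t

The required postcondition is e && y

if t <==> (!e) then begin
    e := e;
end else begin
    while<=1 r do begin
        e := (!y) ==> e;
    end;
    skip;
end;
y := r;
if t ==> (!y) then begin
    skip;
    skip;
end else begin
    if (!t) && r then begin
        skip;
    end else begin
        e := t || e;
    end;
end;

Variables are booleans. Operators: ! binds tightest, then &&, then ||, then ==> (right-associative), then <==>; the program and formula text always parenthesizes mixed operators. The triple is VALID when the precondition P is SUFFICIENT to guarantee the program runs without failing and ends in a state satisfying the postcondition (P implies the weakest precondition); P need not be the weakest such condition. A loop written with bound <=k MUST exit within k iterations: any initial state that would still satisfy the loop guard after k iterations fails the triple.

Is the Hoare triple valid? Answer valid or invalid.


Working backward. After the program, e && y must hold.
Then branch requires e && y; else branch requires (((!t) && r) ==> (e && y)) && ((!((!t) && r)) ==> ((t || e) && y)).
Before the if: ((t ==> (!y)) ==> (e && y)) && ((!(t ==> (!y))) ==> ((((!t) && r) ==> (e && y)) && ((!((!t) && r)) ==> ((t || e) && y))))
Before y := r: ((t ==> (!r)) ==> (e && r)) && ((!(t ==> (!r))) ==> ((((!t) && r) ==> (e && r)) && ((!((!t) && r)) ==> ((t || e) && r))))
Then branch requires ((t ==> (!r)) ==> (e && r)) && ((!(t ==> (!r))) ==> ((((!t) && r) ==> (e && r)) && ((!((!t) && r)) ==> ((t || e) && r)))); else branch requires (r ==> ((!r) && ((t ==> (!r)) ==> (((!y) ==> e) && r)) && ((!(t ==> (!r))) ==> ((((!t) && r) ==> (((!y) ==> e) && r)) && ((!((!t) && r)) ==> ((t || ((!y) ==> e)) && r)))))) && ((!r) ==> (((t ==> (!r)) ==> (e && r)) && ((!(t ==> (!r))) ==> ((((!t) && r) ==> (e && r)) && ((!((!t) && r)) ==> ((t || e) && r)))))).
Before the if: ((t <==> (!e)) ==> (((t ==> (!r)) ==> (e && r)) && ((!(t ==> (!r))) ==> ((((!t) && r) ==> (e && r)) && ((!((!t) && r)) ==> ((t || e) && r)))))) && ((!(t <==> (!e))) ==> ((r ==> ((!r) && ((t ==> (!r)) ==> (((!y) ==> e) && r)) && ((!(t ==> (!r))) ==> ((((!t) && r) ==> (((!y) ==> e) && r)) && ((!((!t) && r)) ==> ((t || ((!y) ==> e)) && r)))))) && ((!r) ==> (((t ==> (!r)) ==> (e && r)) && ((!(t ==> (!r))) ==> ((((!t) && r) ==> (e && r)) && ((!((!t) && r)) ==> ((t || e) && r))))))))
The weakest precondition is ((t <==> (!e)) ==> (((t ==> (!r)) ==> (e && r)) && ((!(t ==> (!r))) ==> ((((!t) && r) ==> (e && r)) && ((!((!t) && r)) ==> ((t || e) && r)))))) && ((!(t <==> (!e))) ==> ((r ==> ((!r) && ((t ==> (!r)) ==> (((!y) ==> e) && r)) && ((!(t ==> (!r))) ==> ((((!t) && r) ==> (((!y) ==> e) && r)) && ((!((!t) && r)) ==> ((t || ((!y) ==> e)) && r)))))) && ((!r) ==> (((t ==> (!r)) ==> (e && r)) && ((!(t ==> (!r))) ==> ((((!t) && r) ==> (e && r)) && ((!((!t) && r)) ==> ((t || e) && r)))))))).
Check whether (e ==> (e && r)) && ((!e) ==> ((!r) && ((!r) ==> (e && r)))) && t implies it.
Countermodel: at the initial state e = true, r = true, t = true, y = false, the precondition holds but the weakest precondition fails.
Answer: invalid


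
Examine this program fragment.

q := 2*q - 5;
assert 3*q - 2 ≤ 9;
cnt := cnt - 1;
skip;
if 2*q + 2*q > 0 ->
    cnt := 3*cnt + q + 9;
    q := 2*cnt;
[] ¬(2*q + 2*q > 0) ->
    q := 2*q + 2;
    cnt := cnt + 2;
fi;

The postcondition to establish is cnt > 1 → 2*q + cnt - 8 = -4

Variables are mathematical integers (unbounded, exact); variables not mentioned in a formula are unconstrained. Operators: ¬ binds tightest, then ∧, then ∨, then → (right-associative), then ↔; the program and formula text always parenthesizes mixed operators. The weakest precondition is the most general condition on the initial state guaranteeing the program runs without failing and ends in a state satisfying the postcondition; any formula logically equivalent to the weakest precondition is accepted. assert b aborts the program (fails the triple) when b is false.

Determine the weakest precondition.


Working backward. After the program, the postcondition cnt > 1 → 2*q + cnt - 8 = -4 must hold; in canonical form it is cnt > 1 → cnt + 2*q = 4.
Then branch requires 3*cnt + q > -8 → 15*cnt + 5*q = -41; else branch requires cnt > -1 → cnt + 4*q = -2.
Before the if: (4*q > 0 → (3*cnt + q > -8 → 15*cnt + 5*q = -41)) ∧ ((¬(4*q > 0)) → (cnt > -1 → cnt + 4*q = -2))
Before skip: (4*q > 0 → (3*cnt + q > -8 → 15*cnt + 5*q = -41)) ∧ ((¬(4*q > 0)) → (cnt > -1 → cnt + 4*q = -2))
Before cnt := cnt - 1: (4*q > 0 → (3*cnt + q > -5 → 15*cnt + 5*q = -26)) ∧ ((¬(4*q > 0)) → (cnt > 0 → cnt + 4*q = -1))
Before assert 3*q - 2 ≤ 9: 3*q ≤ 11 ∧ (4*q > 0 → (3*cnt + q > -5 → 15*cnt + 5*q = -26)) ∧ ((¬(4*q > 0)) → (cnt > 0 → cnt + 4*q = -1))
Before q := 2*q - 5: 6*q ≤ 26 ∧ (8*q > 20 → (3*cnt + 2*q > 0 → 15*cnt + 10*q = -1)) ∧ ((¬(8*q > 20)) → (cnt > 0 → cnt + 8*q = 19))
Answer: WP = 6*q ≤ 26 ∧ (8*q > 20 → (3*cnt + 2*q > 0 → 15*cnt + 10*q = -1)) ∧ ((¬(8*q > 20)) → (cnt > 0 → cnt + 8*q = 19))


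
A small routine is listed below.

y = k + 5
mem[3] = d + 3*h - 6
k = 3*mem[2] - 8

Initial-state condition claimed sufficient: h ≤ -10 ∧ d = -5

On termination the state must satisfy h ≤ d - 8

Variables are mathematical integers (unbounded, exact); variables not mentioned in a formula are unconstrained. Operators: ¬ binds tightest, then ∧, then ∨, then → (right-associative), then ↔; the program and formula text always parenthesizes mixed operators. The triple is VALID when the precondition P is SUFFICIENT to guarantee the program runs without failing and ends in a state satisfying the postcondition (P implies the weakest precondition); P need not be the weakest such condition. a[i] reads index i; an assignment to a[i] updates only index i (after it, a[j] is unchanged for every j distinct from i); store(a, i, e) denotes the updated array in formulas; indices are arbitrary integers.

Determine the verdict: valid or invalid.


Working backward. After the program, h ≤ d - 8 must hold.
Before k := 3*mem[2] - 8: h ≤ d - 8
Before mem[3] := d + 3*h - 6: h ≤ d - 8
Before y := k + 5: h ≤ d - 8
The weakest precondition is h ≤ d - 8.
Check whether h ≤ -10 ∧ d = -5 implies it.
Countermodel: at the initial state d = -5, h = -12, the precondition holds but the weakest precondition fails.
Answer: invalid


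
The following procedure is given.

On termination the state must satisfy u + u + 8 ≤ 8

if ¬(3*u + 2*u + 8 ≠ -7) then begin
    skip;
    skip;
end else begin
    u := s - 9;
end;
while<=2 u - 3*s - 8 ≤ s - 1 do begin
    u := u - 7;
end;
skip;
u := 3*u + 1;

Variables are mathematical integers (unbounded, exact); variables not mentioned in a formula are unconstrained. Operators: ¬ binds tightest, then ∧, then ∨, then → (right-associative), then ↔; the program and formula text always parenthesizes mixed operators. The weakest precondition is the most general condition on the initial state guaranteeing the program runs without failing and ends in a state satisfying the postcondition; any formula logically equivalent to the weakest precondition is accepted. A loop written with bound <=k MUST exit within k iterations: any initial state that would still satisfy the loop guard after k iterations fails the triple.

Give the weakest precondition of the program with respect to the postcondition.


Working backward. After the program, the postcondition u + u + 8 ≤ 8 must hold; in canonical form it is 2*u ≤ 0.
Before u := 3*u + 1: 6*u ≤ -2
Before skip: 6*u ≤ -2
Before the loop (bound <=2), unroll the exhaustion recursion (WP_0 = exit-now case; WP_j = one more guarded iteration, up to j = 2):
  WP_0: (¬(u ≤ 4*s + 7)) ∧ 6*u ≤ -2
  WP_1: (u ≤ 4*s + 7 → ((¬(u ≤ 4*s + 14)) ∧ 6*u ≤ 40)) ∧ ((¬(u ≤ 4*s + 7)) → 6*u ≤ -2)
  WP_2: (u ≤ 4*s + 7 → ((u ≤ 4*s + 14 → ((¬(u ≤ 4*s + 21)) ∧ 6*u ≤ 82)) ∧ ((¬(u ≤ 4*s + 14)) → 6*u ≤ 40))) ∧ ((¬(u ≤ 4*s + 7)) → 6*u ≤ -2)
So before the loop: (u ≤ 4*s + 7 → ((u ≤ 4*s + 14 → ((¬(u ≤ 4*s + 21)) ∧ 6*u ≤ 82)) ∧ ((¬(u ≤ 4*s + 14)) → 6*u ≤ 40))) ∧ ((¬(u ≤ 4*s + 7)) → 6*u ≤ -2)
Then branch requires (u ≤ 4*s + 7 → ((u ≤ 4*s + 14 → ((¬(u ≤ 4*s + 21)) ∧ 6*u ≤ 82)) ∧ ((¬(u ≤ 4*s + 14)) → 6*u ≤ 40))) ∧ ((¬(u ≤ 4*s + 7)) → 6*u ≤ -2); else branch requires (3*s ≥ -16 → ((3*s ≥ -23 → ((¬(3*s ≥ -30)) ∧ 6*s ≤ 136)) ∧ ((¬(3*s ≥ -23)) → 6*s ≤ 94))) ∧ ((¬(3*s ≥ -16)) → 6*s ≤ 52).
Before the if: ((¬(5*u ≠ -15)) → ((u ≤ 4*s + 7 → ((u ≤ 4*s + 14 → ((¬(u ≤ 4*s + 21)) ∧ 6*u ≤ 82)) ∧ ((¬(u ≤ 4*s + 14)) → 6*u ≤ 40))) ∧ ((¬(u ≤ 4*s + 7)) → 6*u ≤ -2))) ∧ (5*u ≠ -15 → ((3*s ≥ -16 → ((3*s ≥ -23 → ((¬(3*s ≥ -30)) ∧ 6*s ≤ 136)) ∧ ((¬(3*s ≥ -23)) → 6*s ≤ 94))) ∧ ((¬(3*s ≥ -16)) → 6*s ≤ 52)))
Answer: WP = ((¬(5*u ≠ -15)) → ((u ≤ 4*s + 7 → ((u ≤ 4*s + 14 → ((¬(u ≤ 4*s + 21)) ∧ 6*u ≤ 82)) ∧ ((¬(u ≤ 4*s + 14)) → 6*u ≤ 40))) ∧ ((¬(u ≤ 4*s + 7)) → 6*u ≤ -2))) ∧ (5*u ≠ -15 → ((3*s ≥ -16 → ((3*s ≥ -23 → ((¬(3*s ≥ -30)) ∧ 6*s ≤ 136)) ∧ ((¬(3*s ≥ -23)) → 6*s ≤ 94))) ∧ ((¬(3*s ≥ -16)) → 6*s ≤ 52)))
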